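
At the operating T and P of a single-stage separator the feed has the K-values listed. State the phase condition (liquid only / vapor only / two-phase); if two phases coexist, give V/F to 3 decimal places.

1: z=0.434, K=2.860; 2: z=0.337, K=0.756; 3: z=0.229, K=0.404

ΣzᵢKᵢ = 1.589; Σzᵢ/Kᵢ = 1.164.
Both exceed 1, so a two-phase solution exists.
Material balance + equilibrium reduce to Σ zᵢ(Kᵢ−1)/(1+ψ(Kᵢ−1)) = 0.
Newton–Raphson from ψ = 0.65:
  ψ = 0.650: g = 0.0449, g' = -0.553 → ψ = 0.731
Converged at ψ = 0.731.

two-phase, V/F = 0.731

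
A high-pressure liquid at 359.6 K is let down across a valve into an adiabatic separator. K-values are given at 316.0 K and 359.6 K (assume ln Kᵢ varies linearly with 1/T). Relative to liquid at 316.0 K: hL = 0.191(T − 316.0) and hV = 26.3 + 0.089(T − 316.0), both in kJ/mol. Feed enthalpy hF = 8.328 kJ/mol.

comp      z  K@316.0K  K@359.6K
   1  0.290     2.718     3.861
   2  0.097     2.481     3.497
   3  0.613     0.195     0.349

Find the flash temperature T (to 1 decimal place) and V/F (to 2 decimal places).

Adiabatic flash: solve Rachford–Rice at each trial T, then check hF = ψ·hV(T) + (1−ψ)·hL(T).
  T = 316.0 K: K = (2.718, 2.481, 0.195), RR gives ψ = 0.111, H_out = 2.918 kJ/mol
  T = 359.6 K: K = (3.861, 3.497, 0.349), RR gives ψ = 0.373, H_out = 16.474 kJ/mol
  T = 337.8 K: K = (3.276, 2.978, 0.266), RR gives ψ = 0.248, H_out = 10.143 kJ/mol
  T = 326.9 K: K = (2.993, 2.727, 0.229), RR gives ψ = 0.183, H_out = 6.700 kJ/mol
  T = 332.4 K: K = (3.135, 2.853, 0.247), RR gives ψ = 0.217, H_out = 8.471 kJ/mol
  T = 329.6 K: K = (3.063, 2.788, 0.238), RR gives ψ = 0.200, H_out = 7.579 kJ/mol
  T = 331.0 K: K = (3.099, 2.821, 0.242), RR gives ψ = 0.208, H_out = 8.027 kJ/mol
Linear interpolation between T = 331.0 (H_out = 8.027) and T = 332.4 (H_out = 8.471) on hF = 8.328 gives T ≈ 331.9 K, at which ψ = 0.21.

T = 331.9 K, V/F = 0.21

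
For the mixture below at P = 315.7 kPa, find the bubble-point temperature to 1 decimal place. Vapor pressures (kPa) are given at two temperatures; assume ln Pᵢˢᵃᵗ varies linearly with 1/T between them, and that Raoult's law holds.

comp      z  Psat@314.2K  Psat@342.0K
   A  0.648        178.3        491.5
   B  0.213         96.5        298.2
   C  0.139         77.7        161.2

Bubble-point temperature: ΣzᵢPᵢˢᵃᵗ(T) = P. Interpolate ln Pᵢˢᵃᵗ = aᵢ + bᵢ/T.
  T = 314.2 K: ΣzᵢPᵢˢᵃᵗ = 146.89 kPa
  T = 342.0 K: ΣzᵢPᵢˢᵃᵗ = 404.42 kPa
  T = 328.1 K: ΣzᵢPᵢˢᵃᵗ = 248.80 kPa
  T = 335.1 K: ΣzᵢPᵢˢᵃᵗ = 319.30 kPa
  T = 331.6 K: ΣzᵢPᵢˢᵃᵗ = 282.21 kPa
  T = 333.4 K: ΣzᵢPᵢˢᵃᵗ = 300.81 kPa
Interpolating between 333.4 K and 335.1 K gives T ≈ 334.8 K.

T = 334.8 K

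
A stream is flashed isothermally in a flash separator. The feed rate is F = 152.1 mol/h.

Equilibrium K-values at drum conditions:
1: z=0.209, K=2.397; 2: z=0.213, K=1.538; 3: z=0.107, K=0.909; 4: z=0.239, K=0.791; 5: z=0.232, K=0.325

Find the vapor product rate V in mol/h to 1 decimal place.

Newton iteration, β⁰ = 0.5:
  β = 0.500: g = -0.0402, g' = -0.434 → β = 0.408
  β = 0.408: g = -0.0007, g' = -0.422 → β = 0.406
Converged at β = 0.406.
Then V = β·F = 0.4059·152.1 = 61.7 mol/h and L = F − V = 90.4 mol/h.

V = 61.7 mol/h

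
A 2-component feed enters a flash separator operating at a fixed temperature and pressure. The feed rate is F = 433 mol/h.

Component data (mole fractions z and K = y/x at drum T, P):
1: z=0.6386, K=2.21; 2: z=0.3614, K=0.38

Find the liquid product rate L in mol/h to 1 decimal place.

Rachford–Rice: g(ψ) = Σ zᵢ(Kᵢ−1)/(1+ψ(Kᵢ−1)) = 0.
g(0) = ΣzᵢKᵢ − 1 = 0.5486 and g(1) = 1 − Σzᵢ/Kᵢ = -0.2400, so a root lies in (0, 1).
Binary case is linear: z₁(K₁−1)(1+ψ(K₂−1)) + z₂(K₂−1)(1+ψ(K₁−1)) = 0
⇒ ψ = [z₁(K₁−1)+z₂(K₂−1)] / [−(K₁−1)(K₂−1)] = 0.54864/0.75020 = 0.7313
Then V = ψ·F = 0.7313·433 = 316.7 mol/h and L = F − V = 116.3 mol/h.

L = 116.3 mol/h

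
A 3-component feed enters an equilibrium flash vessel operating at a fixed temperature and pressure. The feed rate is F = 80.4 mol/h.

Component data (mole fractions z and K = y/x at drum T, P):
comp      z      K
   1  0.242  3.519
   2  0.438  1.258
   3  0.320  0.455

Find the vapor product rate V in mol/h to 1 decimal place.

V = 62.1 mol/h

Newton iteration, β⁰ = 0.5:
  β = 0.500: g = 0.1302, g' = -0.503 → β = 0.759
  β = 0.759: g = 0.0066, g' = -0.478 → β = 0.772
Converged at β = 0.772.
Then V = β·F = 0.7724·80.4 = 62.1 mol/h and L = F − V = 18.3 mol/h.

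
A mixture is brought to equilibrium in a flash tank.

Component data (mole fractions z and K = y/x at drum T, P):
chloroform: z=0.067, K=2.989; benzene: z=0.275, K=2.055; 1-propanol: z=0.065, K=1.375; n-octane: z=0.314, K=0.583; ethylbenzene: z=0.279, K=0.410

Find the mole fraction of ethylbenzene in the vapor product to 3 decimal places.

Material balance + equilibrium reduce to Σ zᵢ(Kᵢ−1)/(1+ψ(Kᵢ−1)) = 0.
g(0) = ΣzᵢKᵢ − 1 = 0.152 and g(1) = 1 − Σzᵢ/Kᵢ = -0.423, so a root lies in (0, 1).
Newton–Raphson from ψ = 0.5:
  ψ = 0.500: g = -0.1216, g' = -0.487 → ψ = 0.250
  ψ = 0.250: g = 0.0015, g' = -0.519 → ψ = 0.253
Converged at ψ = 0.253.
Compositions from xᵢ = zᵢ/(1+ψ(Kᵢ−1)), yᵢ = Kᵢxᵢ:
  chloroform: x = 0.045, y = 0.133
  benzene: x = 0.217, y = 0.446
  1-propanol: x = 0.059, y = 0.082
  n-octane: x = 0.351, y = 0.205
  ethylbenzene: x = 0.328, y = 0.134

y_ethylbenzene = 0.134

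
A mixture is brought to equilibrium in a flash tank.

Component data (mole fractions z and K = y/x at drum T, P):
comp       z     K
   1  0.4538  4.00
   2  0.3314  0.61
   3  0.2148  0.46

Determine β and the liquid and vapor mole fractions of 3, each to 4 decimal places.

β = 0.8128, x_3 = 0.3828, y_3 = 0.1761

Let β = V/F and solve Σ zᵢ(Kᵢ−1)/(1+β(Kᵢ−1)) = 0.
g(0) = ΣzᵢKᵢ − 1 = 1.1162 and g(1) = 1 − Σzᵢ/Kᵢ = -0.1237, so a root lies in (0, 1).
Iterate (Newton) starting at β = 0.47:
  β = 0.4700: g = 0.25120, g' = -0.8913 → β = 0.7518
  β = 0.7518: g = 0.04004, g' = -0.6638 → β = 0.8122
  β = 0.8122: g = 0.00039, g' = -0.6525 → β = 0.8128
Converged at β = 0.8128.
Compositions from xᵢ = zᵢ/(1+β(Kᵢ−1)), yᵢ = Kᵢxᵢ:
  1: x = 0.1320, y = 0.5279
  2: x = 0.4852, y = 0.2960
  3: x = 0.3828, y = 0.1761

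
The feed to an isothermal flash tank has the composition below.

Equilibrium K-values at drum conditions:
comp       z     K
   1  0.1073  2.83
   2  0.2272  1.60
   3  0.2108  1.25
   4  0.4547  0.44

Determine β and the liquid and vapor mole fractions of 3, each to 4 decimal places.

β = 0.2656, x_3 = 0.1977, y_3 = 0.2471

Let β = V/F and solve Σ zᵢ(Kᵢ−1)/(1+β(Kᵢ−1)) = 0.
g(0) = ΣzᵢKᵢ − 1 = 0.1307 and g(1) = 1 − Σzᵢ/Kᵢ = -0.3820, so a root lies in (0, 1).
Newton–Raphson from β = 0.5:
  β = 0.5000: g = -0.09941, g' = -0.4319 → β = 0.2698
  β = 0.2698: g = -0.00180, g' = -0.4311 → β = 0.2656
Converged at β = 0.2656.
Compositions from xᵢ = zᵢ/(1+β(Kᵢ−1)), yᵢ = Kᵢxᵢ:
  1: x = 0.0722, y = 0.2043
  2: x = 0.1960, y = 0.3135
  3: x = 0.1977, y = 0.2471
  4: x = 0.5342, y = 0.2350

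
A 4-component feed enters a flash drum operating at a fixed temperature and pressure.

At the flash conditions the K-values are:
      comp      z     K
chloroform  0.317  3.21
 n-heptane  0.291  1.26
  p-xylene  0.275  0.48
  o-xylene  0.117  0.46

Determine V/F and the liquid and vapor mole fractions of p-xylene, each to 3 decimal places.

Material balance + equilibrium reduce to Σ zᵢ(Kᵢ−1)/(1+V/F(Kᵢ−1)) = 0.
g(0) = ΣzᵢKᵢ − 1 = 0.570 and g(1) = 1 − Σzᵢ/Kᵢ = -0.157, so a root lies in (0, 1).
Newton–Raphson from V/F = 0.5:
  V/F = 0.500: g = 0.1200, g' = -0.565 → V/F = 0.712
  V/F = 0.712: g = 0.0061, g' = -0.525 → V/F = 0.724
Converged at V/F = 0.724.
Compositions from xᵢ = zᵢ/(1+V/F(Kᵢ−1)), yᵢ = Kᵢxᵢ:
  chloroform: x = 0.122, y = 0.391
  n-heptane: x = 0.245, y = 0.309
  p-xylene: x = 0.441, y = 0.212
  o-xylene: x = 0.192, y = 0.088

V/F = 0.724, x_p-xylene = 0.441, y_p-xylene = 0.212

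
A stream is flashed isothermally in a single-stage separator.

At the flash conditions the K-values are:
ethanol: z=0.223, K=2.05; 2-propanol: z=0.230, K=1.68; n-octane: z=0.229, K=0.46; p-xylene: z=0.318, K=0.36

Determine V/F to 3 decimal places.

Material balance + equilibrium reduce to Σ zᵢ(Kᵢ−1)/(1+V/F(Kᵢ−1)) = 0.
Check two-phase: ΣzᵢKᵢ = 1.063 > 1 and Σzᵢ/Kᵢ = 1.627 > 1, so g(0) = 0.063 > 0 and g(1) = -0.627 < 0.
Iterate (Newton) starting at V/F = 0.32:
  V/F = 0.320: g = -0.1017, g' = -0.513 → V/F = 0.122
  V/F = 0.122: g = -0.0010, g' = -0.514 → V/F = 0.120
Converged at V/F = 0.120.

V/F = 0.120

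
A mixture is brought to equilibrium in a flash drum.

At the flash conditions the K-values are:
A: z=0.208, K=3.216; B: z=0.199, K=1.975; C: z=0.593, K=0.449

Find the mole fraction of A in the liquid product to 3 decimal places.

x_A = 0.117

Newton iteration, ψ⁰ = 0.5:
  ψ = 0.500: g = -0.1019, g' = -0.658 → ψ = 0.345
  ψ = 0.345: g = 0.0028, g' = -0.708 → ψ = 0.349
Converged at ψ = 0.349.
Compositions from xᵢ = zᵢ/(1+ψ(Kᵢ−1)), yᵢ = Kᵢxᵢ:
  A: x = 0.117, y = 0.377
  B: x = 0.148, y = 0.293
  C: x = 0.734, y = 0.330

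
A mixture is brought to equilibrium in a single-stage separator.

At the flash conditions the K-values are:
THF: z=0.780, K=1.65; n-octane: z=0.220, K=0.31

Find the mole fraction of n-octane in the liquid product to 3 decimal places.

Material balance + equilibrium reduce to Σ zᵢ(Kᵢ−1)/(1+V/F(Kᵢ−1)) = 0.
Feasibility: ΣzᵢKᵢ = 1.355, Σzᵢ/Kᵢ = 1.182 — both > 1, two phases present.
Iterate (Newton) starting at V/F = 0.5:
  V/F = 0.500: g = 0.1509, g' = -0.432 → V/F = 0.849
  V/F = 0.849: g = -0.0401, g' = -0.748 → V/F = 0.796
  V/F = 0.796: g = -0.0025, g' = -0.658 → V/F = 0.792
Converged at V/F = 0.792.
Compositions from xᵢ = zᵢ/(1+V/F(Kᵢ−1)), yᵢ = Kᵢxᵢ:
  THF: x = 0.515, y = 0.850
  n-octane: x = 0.485, y = 0.150

x_n-octane = 0.485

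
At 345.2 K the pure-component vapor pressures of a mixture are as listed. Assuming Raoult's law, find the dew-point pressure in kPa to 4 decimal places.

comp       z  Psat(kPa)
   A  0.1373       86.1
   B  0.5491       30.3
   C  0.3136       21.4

Pdew = 29.0943 kPa

At the dew point ψ → 1, so Σzᵢ/Kᵢ = 1 with Kᵢ = Pᵢˢᵃᵗ/P ⇒ 1/P = Σzᵢ/Pᵢˢᵃᵗ.
1/P = 0.1373/86.1 + 0.5491/30.3 + 0.3136/21.4 = 0.0343710 ⇒ P = 29.0943 kPa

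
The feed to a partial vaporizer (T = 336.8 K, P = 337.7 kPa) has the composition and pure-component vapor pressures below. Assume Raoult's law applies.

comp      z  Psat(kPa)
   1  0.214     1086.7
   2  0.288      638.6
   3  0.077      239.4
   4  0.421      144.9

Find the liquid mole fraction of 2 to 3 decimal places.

x_2 = 0.192

Raoult's law: Kᵢ = Pᵢˢᵃᵗ/P = Pᵢˢᵃᵗ/337.7.
  K_1 = 1086.7/337.7 = 3.21794, K_2 = 638.6/337.7 = 1.89103, K_3 = 239.4/337.7 = 0.70891, K_4 = 144.9/337.7 = 0.42908
Rachford–Rice: g(ψ) = Σ zᵢ(Kᵢ−1)/(1+ψ(Kᵢ−1)) = 0.
g(0) = ΣzᵢKᵢ − 1 = 0.468 and g(1) = 1 − Σzᵢ/Kᵢ = -0.309, so a root lies in (0, 1).
Newton–Raphson from ψ = 0.5:
  ψ = 0.500: g = 0.0400, g' = -0.624 → ψ = 0.564
  ψ = 0.564: g = 0.0003, g' = -0.617 → ψ = 0.565
Converged at ψ = 0.565.
Compositions from xᵢ = zᵢ/(1+ψ(Kᵢ−1)), yᵢ = Kᵢxᵢ:
  1: x = 0.095, y = 0.306
  2: x = 0.192, y = 0.362
  3: x = 0.092, y = 0.065
  4: x = 0.621, y = 0.267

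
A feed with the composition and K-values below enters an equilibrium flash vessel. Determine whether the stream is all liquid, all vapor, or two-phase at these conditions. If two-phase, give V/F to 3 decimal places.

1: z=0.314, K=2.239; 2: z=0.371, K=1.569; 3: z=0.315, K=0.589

ΣzᵢKᵢ = 1.471; Σzᵢ/Kᵢ = 0.912.
Since Σzᵢ/Kᵢ < 1 the mixture is above its dew point — single vapor phase.

all vapor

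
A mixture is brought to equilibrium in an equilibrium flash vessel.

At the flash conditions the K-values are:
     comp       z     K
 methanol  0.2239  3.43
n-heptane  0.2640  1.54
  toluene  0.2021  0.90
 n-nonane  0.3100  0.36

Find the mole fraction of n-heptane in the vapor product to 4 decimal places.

Material balance + equilibrium reduce to Σ zᵢ(Kᵢ−1)/(1+V/F(Kᵢ−1)) = 0.
Feasibility: ΣzᵢKᵢ = 1.4680, Σzᵢ/Kᵢ = 1.3224 — both > 1, two phases present.
Newton iteration, V/F⁰ = 0.45:
  V/F = 0.4500: g = 0.07476, g' = -0.6042 → V/F = 0.5737
  V/F = 0.5737: g = 0.00112, g' = -0.5949 → V/F = 0.5756
Converged at V/F = 0.5756.
Compositions from xᵢ = zᵢ/(1+V/F(Kᵢ−1)), yᵢ = Kᵢxᵢ:
  methanol: x = 0.0933, y = 0.3202
  n-heptane: x = 0.2014, y = 0.3102
  toluene: x = 0.2144, y = 0.1930
  n-nonane: x = 0.4908, y = 0.1767

y_n-heptane = 0.3102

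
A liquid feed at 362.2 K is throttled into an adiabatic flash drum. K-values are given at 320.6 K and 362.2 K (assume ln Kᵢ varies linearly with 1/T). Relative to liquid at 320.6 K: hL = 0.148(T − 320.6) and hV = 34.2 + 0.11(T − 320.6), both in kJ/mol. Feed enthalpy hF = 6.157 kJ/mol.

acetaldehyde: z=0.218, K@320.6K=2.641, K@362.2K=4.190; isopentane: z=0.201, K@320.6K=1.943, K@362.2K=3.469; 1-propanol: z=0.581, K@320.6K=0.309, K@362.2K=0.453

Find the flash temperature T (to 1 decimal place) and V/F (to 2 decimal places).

T = 322.0 K, V/F = 0.17

Adiabatic flash: solve Rachford–Rice at each trial T, then check hF = ψ·hV(T) + (1−ψ)·hL(T).
  T = 320.6 K: K = (2.641, 1.943, 0.309), RR gives ψ = 0.156, H_out = 5.339 kJ/mol
  T = 362.2 K: K = (4.190, 3.469, 0.453), RR gives ψ = 0.560, H_out = 24.413 kJ/mol
  T = 341.4 K: K = (3.374, 2.642, 0.379), RR gives ψ = 0.383, H_out = 15.868 kJ/mol
  T = 331.0 K: K = (2.996, 2.277, 0.343), RR gives ψ = 0.281, H_out = 11.024 kJ/mol
  T = 325.8 K: K = (2.816, 2.106, 0.326), RR gives ψ = 0.222, H_out = 8.319 kJ/mol
  T = 323.2 K: K = (2.728, 2.024, 0.317), RR gives ψ = 0.190, H_out = 6.868 kJ/mol
  T = 321.9 K: K = (2.684, 1.983, 0.313), RR gives ψ = 0.173, H_out = 6.114 kJ/mol
Linear interpolation between T = 321.9 (H_out = 6.114) and T = 323.2 (H_out = 6.868) on hF = 6.157 gives T ≈ 322.0 K, at which ψ = 0.17.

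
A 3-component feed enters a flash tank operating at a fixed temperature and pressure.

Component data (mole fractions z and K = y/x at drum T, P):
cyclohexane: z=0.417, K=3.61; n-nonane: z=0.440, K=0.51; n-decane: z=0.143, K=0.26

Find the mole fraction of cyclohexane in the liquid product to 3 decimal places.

Let β = V/F and solve Σ zᵢ(Kᵢ−1)/(1+β(Kᵢ−1)) = 0.
Check two-phase: ΣzᵢKᵢ = 1.767 > 1 and Σzᵢ/Kᵢ = 1.528 > 1, so g(0) = 0.767 > 0 and g(1) = -0.528 < 0.
Iterate (Newton) starting at β = 0.5:
  β = 0.500: g = 0.0186, g' = -0.917 → β = 0.520
Converged at β = 0.520.
Compositions from xᵢ = zᵢ/(1+β(Kᵢ−1)), yᵢ = Kᵢxᵢ:
  cyclohexane: x = 0.177, y = 0.638
  n-nonane: x = 0.591, y = 0.301
  n-decane: x = 0.233, y = 0.060

x_cyclohexane = 0.177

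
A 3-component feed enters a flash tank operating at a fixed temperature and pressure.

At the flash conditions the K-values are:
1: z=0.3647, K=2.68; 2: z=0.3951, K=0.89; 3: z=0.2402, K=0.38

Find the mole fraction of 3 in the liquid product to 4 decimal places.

Material balance + equilibrium reduce to Σ zᵢ(Kᵢ−1)/(1+β(Kᵢ−1)) = 0.
Feasibility: ΣzᵢKᵢ = 1.4203, Σzᵢ/Kᵢ = 1.2121 — both > 1, two phases present.
Newton iteration, β⁰ = 0.33:
  β = 0.3300: g = 0.16184, g' = -0.5771 → β = 0.6104
  β = 0.6104: g = 0.01629, g' = -0.4954 → β = 0.6433
  β = 0.6433: g = -0.00005, g' = -0.4988 → β = 0.6432
Converged at β = 0.6432.
Compositions from xᵢ = zᵢ/(1+β(Kᵢ−1)), yᵢ = Kᵢxᵢ:
  1: x = 0.1753, y = 0.4698
  2: x = 0.4252, y = 0.3784
  3: x = 0.3995, y = 0.1518

x_3 = 0.3995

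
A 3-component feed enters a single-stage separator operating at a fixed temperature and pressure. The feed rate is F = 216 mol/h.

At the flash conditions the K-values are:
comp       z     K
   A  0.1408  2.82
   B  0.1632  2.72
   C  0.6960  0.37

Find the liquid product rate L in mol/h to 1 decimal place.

L = 196.9 mol/h

Rachford–Rice: g(ψ) = Σ zᵢ(Kᵢ−1)/(1+ψ(Kᵢ−1)) = 0.
Feasibility: ΣzᵢKᵢ = 1.0985, Σzᵢ/Kᵢ = 1.9910 — both > 1, two phases present.
Newton iteration, ψ⁰ = 0.5:
  ψ = 0.5000: g = -0.35504, g' = -0.8561 → ψ = 0.0853
  ψ = 0.0853: g = 0.00323, g' = -1.0251 → ψ = 0.0884
Converged at ψ = 0.0885.
Then V = ψ·F = 0.0885·216 = 19.1 mol/h and L = F − V = 196.9 mol/h.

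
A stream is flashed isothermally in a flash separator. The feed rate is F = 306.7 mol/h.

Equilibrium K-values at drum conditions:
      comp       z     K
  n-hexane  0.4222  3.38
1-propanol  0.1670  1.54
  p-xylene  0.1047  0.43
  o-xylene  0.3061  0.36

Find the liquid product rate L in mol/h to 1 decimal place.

Newton iteration, ψ⁰ = 0.5:
  ψ = 0.5000: g = 0.15828, g' = -0.8665 → ψ = 0.6827
  ψ = 0.6827: g = 0.00313, g' = -0.8597 → ψ = 0.6863
Converged at ψ = 0.6863.
Then V = ψ·F = 0.6863·306.7 = 210.5 mol/h and L = F − V = 96.2 mol/h.

L = 96.2 mol/h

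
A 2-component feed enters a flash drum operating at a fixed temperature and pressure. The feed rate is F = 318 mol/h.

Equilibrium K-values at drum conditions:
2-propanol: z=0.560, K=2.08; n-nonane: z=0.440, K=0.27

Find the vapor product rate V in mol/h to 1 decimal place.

V = 114.4 mol/h

Let ψ = V/F and solve Σ zᵢ(Kᵢ−1)/(1+ψ(Kᵢ−1)) = 0.
Feasibility: ΣzᵢKᵢ = 1.284, Σzᵢ/Kᵢ = 1.899 — both > 1, two phases present.
Binary case is linear: z₁(K₁−1)(1+ψ(K₂−1)) + z₂(K₂−1)(1+ψ(K₁−1)) = 0
⇒ ψ = [z₁(K₁−1)+z₂(K₂−1)] / [−(K₁−1)(K₂−1)] = 0.2836/0.7884 = 0.360
Then V = ψ·F = 0.3597·318 = 114.4 mol/h and L = F − V = 203.6 mol/h.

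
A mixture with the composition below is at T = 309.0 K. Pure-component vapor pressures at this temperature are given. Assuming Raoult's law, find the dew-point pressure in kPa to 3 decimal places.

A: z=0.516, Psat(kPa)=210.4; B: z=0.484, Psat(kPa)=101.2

At the dew point ψ → 1, so Σzᵢ/Kᵢ = 1 with Kᵢ = Pᵢˢᵃᵗ/P ⇒ 1/P = Σzᵢ/Pᵢˢᵃᵗ.
1/P = 0.516/210.4 + 0.484/101.2 = 0.007235 ⇒ P = 138.215 kPa

Pdew = 138.215 kPa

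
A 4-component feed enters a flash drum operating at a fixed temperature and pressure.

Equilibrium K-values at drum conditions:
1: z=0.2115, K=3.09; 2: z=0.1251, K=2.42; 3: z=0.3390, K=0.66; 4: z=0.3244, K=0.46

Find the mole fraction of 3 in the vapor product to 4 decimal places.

y_3 = 0.2585

Newton iteration, ψ⁰ = 0.37:
  ψ = 0.3700: g = 0.01497, g' = -0.6012 → ψ = 0.3949
  ψ = 0.3949: g = 0.00019, g' = -0.5859 → ψ = 0.3952
Converged at ψ = 0.3952.
Compositions from xᵢ = zᵢ/(1+ψ(Kᵢ−1)), yᵢ = Kᵢxᵢ:
  1: x = 0.1158, y = 0.3579
  2: x = 0.0801, y = 0.1939
  3: x = 0.3916, y = 0.2585
  4: x = 0.4124, y = 0.1897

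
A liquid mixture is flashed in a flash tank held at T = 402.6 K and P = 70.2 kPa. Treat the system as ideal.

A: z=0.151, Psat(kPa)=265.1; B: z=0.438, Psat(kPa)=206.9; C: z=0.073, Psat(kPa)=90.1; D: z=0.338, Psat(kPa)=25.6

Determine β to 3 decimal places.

β = 0.846

Raoult's law: Kᵢ = Pᵢˢᵃᵗ/P = Pᵢˢᵃᵗ/70.2.
  K_A = 265.1/70.2 = 3.77635, K_B = 206.9/70.2 = 2.94729, K_C = 90.1/70.2 = 1.28348, K_D = 25.6/70.2 = 0.36467
Material balance + equilibrium reduce to Σ zᵢ(Kᵢ−1)/(1+β(Kᵢ−1)) = 0.
g(0) = ΣzᵢKᵢ − 1 = 1.078 and g(1) = 1 − Σzᵢ/Kᵢ = -0.172, so a root lies in (0, 1).
Newton iteration, β⁰ = 0.5:
  β = 0.500: g = 0.3111, g' = -0.928 → β = 0.835
  β = 0.835: g = 0.0103, g' = -0.970 → β = 0.846
Converged at β = 0.846.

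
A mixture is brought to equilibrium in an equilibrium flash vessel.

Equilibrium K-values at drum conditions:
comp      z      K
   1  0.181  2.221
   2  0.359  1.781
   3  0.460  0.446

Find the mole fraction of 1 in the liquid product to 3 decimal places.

x_1 = 0.115

Material balance + equilibrium reduce to Σ zᵢ(Kᵢ−1)/(1+V/F(Kᵢ−1)) = 0.
g(0) = ΣzᵢKᵢ − 1 = 0.247 and g(1) = 1 − Σzᵢ/Kᵢ = -0.314, so a root lies in (0, 1).
Newton iteration, V/F⁰ = 0.7:
  V/F = 0.700: g = -0.1158, g' = -0.547 → V/F = 0.488
  V/F = 0.488: g = -0.0078, g' = -0.486 → V/F = 0.472
Converged at V/F = 0.472.
Compositions from xᵢ = zᵢ/(1+V/F(Kᵢ−1)), yᵢ = Kᵢxᵢ:
  1: x = 0.115, y = 0.255
  2: x = 0.262, y = 0.467
  3: x = 0.623, y = 0.278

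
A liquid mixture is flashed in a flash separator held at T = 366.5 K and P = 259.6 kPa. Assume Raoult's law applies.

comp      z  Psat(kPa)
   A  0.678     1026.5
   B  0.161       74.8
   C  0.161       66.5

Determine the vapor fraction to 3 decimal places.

Raoult's law: Kᵢ = Pᵢˢᵃᵗ/P = Pᵢˢᵃᵗ/259.6.
  K_A = 1026.5/259.6 = 3.95416, K_B = 74.8/259.6 = 0.28814, K_C = 66.5/259.6 = 0.25616
Rachford–Rice: g(ψ) = Σ zᵢ(Kᵢ−1)/(1+ψ(Kᵢ−1)) = 0.
Feasibility: ΣzᵢKᵢ = 2.769, Σzᵢ/Kᵢ = 1.359 — both > 1, two phases present.
Newton iteration, ψ⁰ = 0.35:
  ψ = 0.350: g = 0.6702, g' = -1.738 → ψ = 0.736
  ψ = 0.736: g = 0.1261, g' = -1.382 → ψ = 0.827
  ψ = 0.827: g = -0.0080, g' = -1.583 → ψ = 0.822
Converged at ψ = 0.822.

ψ = 0.822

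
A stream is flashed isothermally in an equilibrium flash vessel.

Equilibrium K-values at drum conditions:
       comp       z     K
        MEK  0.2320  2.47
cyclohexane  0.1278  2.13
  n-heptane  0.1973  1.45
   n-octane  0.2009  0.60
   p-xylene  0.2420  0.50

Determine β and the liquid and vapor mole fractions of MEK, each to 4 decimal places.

Let β = V/F and solve Σ zᵢ(Kᵢ−1)/(1+β(Kᵢ−1)) = 0.
Feasibility: ΣzᵢKᵢ = 1.3729, Σzᵢ/Kᵢ = 1.1088 — both > 1, two phases present.
Iterate (Newton) starting at β = 0.5:
  β = 0.5000: g = 0.09954, g' = -0.4176 → β = 0.7384
  β = 0.7384: g = 0.00305, g' = -0.4031 → β = 0.7459
Converged at β = 0.7459.
Compositions from xᵢ = zᵢ/(1+β(Kᵢ−1)), yᵢ = Kᵢxᵢ:
  MEK: x = 0.1107, y = 0.2733
  cyclohexane: x = 0.0693, y = 0.1477
  n-heptane: x = 0.1477, y = 0.2142
  n-octane: x = 0.2863, y = 0.1718
  p-xylene: x = 0.3859, y = 0.1930

β = 0.7459, x_MEK = 0.1107, y_MEK = 0.2733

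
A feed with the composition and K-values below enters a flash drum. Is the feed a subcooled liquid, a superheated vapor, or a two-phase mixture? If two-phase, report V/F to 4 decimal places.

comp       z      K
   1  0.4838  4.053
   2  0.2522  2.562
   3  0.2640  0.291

two-phase, V/F = 0.9273

ΣzᵢKᵢ = 2.6838; Σzᵢ/Kᵢ = 1.1250.
Both exceed 1, so a two-phase solution exists.
Material balance + equilibrium reduce to Σ zᵢ(Kᵢ−1)/(1+ψ(Kᵢ−1)) = 0.
Newton–Raphson from ψ = 0.5:
  ψ = 0.5000: g = 0.51584, g' = -1.2189 → ψ = 0.9232
  ψ = 0.9232: g = 0.00631, g' = -1.5244 → ψ = 0.9273
Converged at ψ = 0.9273.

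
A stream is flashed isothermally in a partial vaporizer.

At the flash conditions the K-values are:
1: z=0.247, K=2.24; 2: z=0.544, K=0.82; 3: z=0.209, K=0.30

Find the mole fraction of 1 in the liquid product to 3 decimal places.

Iterate (Newton) starting at β = 0.5:
  β = 0.500: g = -0.1436, g' = -0.408 → β = 0.148
  β = 0.148: g = -0.0052, g' = -0.417 → β = 0.136
Converged at β = 0.136.
Compositions from xᵢ = zᵢ/(1+β(Kᵢ−1)), yᵢ = Kᵢxᵢ:
  1: x = 0.211, y = 0.473
  2: x = 0.558, y = 0.457
  3: x = 0.231, y = 0.069

x_1 = 0.211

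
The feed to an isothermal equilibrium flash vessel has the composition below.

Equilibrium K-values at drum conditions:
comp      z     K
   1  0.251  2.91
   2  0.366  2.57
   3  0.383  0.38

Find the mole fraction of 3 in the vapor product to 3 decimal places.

y_3 = 0.278

Newton iteration, ψ⁰ = 0.64:
  ψ = 0.640: g = 0.1087, g' = -0.814 → ψ = 0.773
  ψ = 0.773: g = -0.0032, g' = -0.877 → ψ = 0.770
Converged at ψ = 0.770.
Compositions from xᵢ = zᵢ/(1+ψ(Kᵢ−1)), yᵢ = Kᵢxᵢ:
  1: x = 0.102, y = 0.296
  2: x = 0.166, y = 0.426
  3: x = 0.733, y = 0.278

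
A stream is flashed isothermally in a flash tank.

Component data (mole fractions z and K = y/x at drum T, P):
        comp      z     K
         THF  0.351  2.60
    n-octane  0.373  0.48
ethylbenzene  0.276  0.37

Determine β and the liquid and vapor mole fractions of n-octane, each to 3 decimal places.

Newton–Raphson from β = 0.5:
  β = 0.500: g = -0.2039, g' = -0.695 → β = 0.207
  β = 0.207: g = 0.0049, g' = -0.779 → β = 0.213
Converged at β = 0.213.
Compositions from xᵢ = zᵢ/(1+β(Kᵢ−1)), yᵢ = Kᵢxᵢ:
  THF: x = 0.262, y = 0.681
  n-octane: x = 0.419, y = 0.201
  ethylbenzene: x = 0.319, y = 0.118

β = 0.213, x_n-octane = 0.419, y_n-octane = 0.201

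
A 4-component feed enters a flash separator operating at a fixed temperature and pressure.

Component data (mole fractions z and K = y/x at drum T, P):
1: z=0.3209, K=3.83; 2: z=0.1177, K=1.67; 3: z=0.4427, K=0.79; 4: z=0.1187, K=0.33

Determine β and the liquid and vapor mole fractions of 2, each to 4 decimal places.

Rachford–Rice: g(β) = Σ zᵢ(Kᵢ−1)/(1+β(Kᵢ−1)) = 0.
g(0) = ΣzᵢKᵢ − 1 = 0.8145 and g(1) = 1 − Σzᵢ/Kᵢ = -0.0743, so a root lies in (0, 1).
Newton–Raphson from β = 0.37:
  β = 0.3700: g = 0.30028, g' = -0.7644 → β = 0.7628
  β = 0.7628: g = 0.06631, g' = -0.5313 → β = 0.8876
  β = 0.8876: g = -0.00247, g' = -0.5830 → β = 0.8834
Converged at β = 0.8834.
Compositions from xᵢ = zᵢ/(1+β(Kᵢ−1)), yᵢ = Kᵢxᵢ:
  1: x = 0.0917, y = 0.3512
  2: x = 0.0739, y = 0.1235
  3: x = 0.5435, y = 0.4294
  4: x = 0.2908, y = 0.0960

β = 0.8834, x_2 = 0.0739, y_2 = 0.1235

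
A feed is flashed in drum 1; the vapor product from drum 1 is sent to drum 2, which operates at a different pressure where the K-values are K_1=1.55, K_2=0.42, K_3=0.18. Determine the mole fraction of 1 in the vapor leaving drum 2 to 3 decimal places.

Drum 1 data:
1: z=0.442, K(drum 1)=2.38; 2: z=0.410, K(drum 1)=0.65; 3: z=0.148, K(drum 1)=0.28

y_1 (drum 2) = 0.824

Drum 1:
Newton iteration, ψ₁⁰ = 0.5:
  ψ₁ = 0.500: g = 0.0205, g' = -0.556 → ψ₁ = 0.537
Converged at ψ₁ = 0.537.
Drum-1 compositions:
  1: x = 0.254, y = 0.604
  2: x = 0.505, y = 0.328
  3: x = 0.241, y = 0.068
Drum-2 feed = drum-1 vapor: z₂ = (0.6043, 0.3282, 0.0675).
Drum 2:
Let ψ₂ = V/F and solve Σ zᵢ(Kᵢ−1)/(1+ψ₂(Kᵢ−1)) = 0.
g(0) = ΣzᵢKᵢ − 1 = 0.087 and g(1) = 1 − Σzᵢ/Kᵢ = -0.546, so a root lies in (0, 1).
Iterate (Newton) starting at ψ₂ = 0.5:
  ψ₂ = 0.500: g = -0.1013, g' = -0.462 → ψ₂ = 0.281
  ψ₂ = 0.281: g = -0.0114, g' = -0.371 → ψ₂ = 0.250
Converged at ψ₂ = 0.250.
  1: x = 0.531, y = 0.824
  2: x = 0.384, y = 0.161
  3: x = 0.085, y = 0.015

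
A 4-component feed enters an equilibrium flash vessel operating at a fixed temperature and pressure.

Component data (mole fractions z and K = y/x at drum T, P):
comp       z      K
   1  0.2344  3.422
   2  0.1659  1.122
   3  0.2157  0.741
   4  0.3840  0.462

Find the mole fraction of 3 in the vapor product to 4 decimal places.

Iterate (Newton) starting at ψ = 0.5:
  ψ = 0.5000: g = -0.07095, g' = -0.5106 → ψ = 0.3610
  ψ = 0.3610: g = 0.00424, g' = -0.5824 → ψ = 0.3683
Converged at ψ = 0.3683.
Compositions from xᵢ = zᵢ/(1+ψ(Kᵢ−1)), yᵢ = Kᵢxᵢ:
  1: x = 0.1239, y = 0.4239
  2: x = 0.1588, y = 0.1781
  3: x = 0.2384, y = 0.1767
  4: x = 0.4789, y = 0.2213

y_3 = 0.1767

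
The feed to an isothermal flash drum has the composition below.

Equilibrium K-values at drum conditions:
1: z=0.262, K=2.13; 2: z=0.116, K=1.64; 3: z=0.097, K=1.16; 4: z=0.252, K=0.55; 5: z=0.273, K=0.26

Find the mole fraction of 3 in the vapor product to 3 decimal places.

y_3 = 0.110

Let ψ = V/F and solve Σ zᵢ(Kᵢ−1)/(1+ψ(Kᵢ−1)) = 0.
Feasibility: ΣzᵢKᵢ = 1.070, Σzᵢ/Kᵢ = 1.786 — both > 1, two phases present.
Newton–Raphson from ψ = 0.46:
  ψ = 0.460: g = -0.1827, g' = -0.600 → ψ = 0.156
  ψ = 0.156: g = -0.0158, g' = -0.534 → ψ = 0.126
Converged at ψ = 0.126.
Compositions from xᵢ = zᵢ/(1+ψ(Kᵢ−1)), yᵢ = Kᵢxᵢ:
  1: x = 0.229, y = 0.488
  2: x = 0.107, y = 0.176
  3: x = 0.095, y = 0.110
  4: x = 0.267, y = 0.147
  5: x = 0.301, y = 0.078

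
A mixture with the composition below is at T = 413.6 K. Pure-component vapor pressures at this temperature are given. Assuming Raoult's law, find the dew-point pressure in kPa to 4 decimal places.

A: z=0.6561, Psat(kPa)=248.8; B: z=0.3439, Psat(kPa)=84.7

At the dew point ψ → 1, so Σzᵢ/Kᵢ = 1 with Kᵢ = Pᵢˢᵃᵗ/P ⇒ 1/P = Σzᵢ/Pᵢˢᵃᵗ.
1/P = 0.6561/248.8 + 0.3439/84.7 = 0.0066973 ⇒ P = 149.3146 kPa

Pdew = 149.3146 kPa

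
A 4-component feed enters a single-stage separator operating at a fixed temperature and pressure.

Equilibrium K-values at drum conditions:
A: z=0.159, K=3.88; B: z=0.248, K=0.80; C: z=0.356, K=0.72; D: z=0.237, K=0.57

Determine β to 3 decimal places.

Rachford–Rice: g(β) = Σ zᵢ(Kᵢ−1)/(1+β(Kᵢ−1)) = 0.
Feasibility: ΣzᵢKᵢ = 1.207, Σzᵢ/Kᵢ = 1.261 — both > 1, two phases present.
Newton iteration, β⁰ = 0.51:
  β = 0.510: g = -0.1166, g' = -0.339 → β = 0.166
  β = 0.166: g = 0.0444, g' = -0.697 → β = 0.229
  β = 0.229: g = 0.0041, g' = -0.575 → β = 0.237
Converged at β = 0.237.

β = 0.237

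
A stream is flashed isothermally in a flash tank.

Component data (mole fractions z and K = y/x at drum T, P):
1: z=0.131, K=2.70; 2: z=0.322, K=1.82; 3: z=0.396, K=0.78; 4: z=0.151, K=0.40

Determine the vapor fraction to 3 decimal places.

Material balance + equilibrium reduce to Σ zᵢ(Kᵢ−1)/(1+ψ(Kᵢ−1)) = 0.
g(0) = ΣzᵢKᵢ − 1 = 0.309 and g(1) = 1 − Σzᵢ/Kᵢ = -0.111, so a root lies in (0, 1).
Iterate (Newton) starting at ψ = 0.52:
  ψ = 0.520: g = 0.0733, g' = -0.352 → ψ = 0.728
  ψ = 0.728: g = 0.0003, g' = -0.359 → ψ = 0.729
Converged at ψ = 0.729.

ψ = 0.729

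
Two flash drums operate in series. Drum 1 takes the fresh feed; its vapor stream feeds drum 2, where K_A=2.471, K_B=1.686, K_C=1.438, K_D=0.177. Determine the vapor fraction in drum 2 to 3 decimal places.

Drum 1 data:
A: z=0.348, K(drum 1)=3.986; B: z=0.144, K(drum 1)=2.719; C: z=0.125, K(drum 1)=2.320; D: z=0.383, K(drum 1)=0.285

V/F (drum 2) = 0.739

Drum 1:
Material balance + equilibrium reduce to Σ zᵢ(Kᵢ−1)/(1+ψ₁(Kᵢ−1)) = 0.
Check two-phase: ΣzᵢKᵢ = 2.178 > 1 and Σzᵢ/Kᵢ = 1.538 > 1, so g(0) = 1.178 > 0 and g(1) = -0.538 < 0.
Iterate (Newton) starting at ψ₁ = 0.61:
  ψ₁ = 0.610: g = 0.0949, g' = -1.174 → ψ₁ = 0.691
  ψ₁ = 0.691: g = -0.0024, g' = -1.244 → ψ₁ = 0.689
Converged at ψ₁ = 0.689.
Drum-1 compositions:
  A: x = 0.114, y = 0.454
  B: x = 0.066, y = 0.179
  C: x = 0.065, y = 0.152
  D: x = 0.755, y = 0.215
Drum-2 feed = drum-1 vapor: z₂ = (0.4537, 0.1793, 0.1519, 0.2151).
Drum 2:
Newton–Raphson from ψ₂ = 0.44:
  ψ₂ = 0.440: g = 0.2779, g' = -0.790 → ψ₂ = 0.792
  ψ₂ = 0.792: g = -0.0706, g' = -1.461 → ψ₂ = 0.743
  ψ₂ = 0.743: g = -0.0056, g' = -1.244 → ψ₂ = 0.739
Converged at ψ₂ = 0.739.
  A: x = 0.217, y = 0.537
  B: x = 0.119, y = 0.201
  C: x = 0.115, y = 0.165
  D: x = 0.549, y = 0.097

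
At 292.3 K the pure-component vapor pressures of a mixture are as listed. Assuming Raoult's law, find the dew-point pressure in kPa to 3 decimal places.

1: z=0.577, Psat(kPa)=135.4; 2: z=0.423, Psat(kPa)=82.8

Pdew = 106.722 kPa

At the dew point ψ → 1, so Σzᵢ/Kᵢ = 1 with Kᵢ = Pᵢˢᵃᵗ/P ⇒ 1/P = Σzᵢ/Pᵢˢᵃᵗ.
1/P = 0.577/135.4 + 0.423/82.8 = 0.009370 ⇒ P = 106.722 kPa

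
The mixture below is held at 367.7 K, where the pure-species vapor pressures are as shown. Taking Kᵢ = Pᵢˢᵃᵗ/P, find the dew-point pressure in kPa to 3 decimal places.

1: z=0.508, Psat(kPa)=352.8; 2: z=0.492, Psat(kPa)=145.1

At the dew point ψ → 1, so Σzᵢ/Kᵢ = 1 with Kᵢ = Pᵢˢᵃᵗ/P ⇒ 1/P = Σzᵢ/Pᵢˢᵃᵗ.
1/P = 0.508/352.8 + 0.492/145.1 = 0.004831 ⇒ P = 207.010 kPa

Pdew = 207.010 kPa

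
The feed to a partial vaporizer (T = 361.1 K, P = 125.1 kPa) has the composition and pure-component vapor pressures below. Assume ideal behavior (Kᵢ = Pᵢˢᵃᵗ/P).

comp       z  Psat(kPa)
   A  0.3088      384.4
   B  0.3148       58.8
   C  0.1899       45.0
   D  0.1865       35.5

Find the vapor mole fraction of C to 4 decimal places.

Raoult's law: Kᵢ = Pᵢˢᵃᵗ/P = Pᵢˢᵃᵗ/125.1.
  K_A = 384.4/125.1 = 3.072742, K_B = 58.8/125.1 = 0.470024, K_C = 45.0/125.1 = 0.359712, K_D = 35.5/125.1 = 0.283773
Rachford–Rice: g(V/F) = Σ zᵢ(Kᵢ−1)/(1+V/F(Kᵢ−1)) = 0.
Check two-phase: ΣzᵢKᵢ = 1.2181 > 1 and Σzᵢ/Kᵢ = 1.9554 > 1, so g(0) = 0.2181 > 0 and g(1) = -0.9554 < 0.
Iterate (Newton) starting at V/F = 0.63:
  V/F = 0.6300: g = -0.42008, g' = -0.9852 → V/F = 0.2036
  V/F = 0.2036: g = -0.03311, g' = -1.0013 → V/F = 0.1705
  V/F = 0.1705: g = 0.00083, g' = -1.0533 → V/F = 0.1713
Converged at V/F = 0.1713.
Compositions from xᵢ = zᵢ/(1+V/F(Kᵢ−1)), yᵢ = Kᵢxᵢ:
  A: x = 0.2279, y = 0.7002
  B: x = 0.3462, y = 0.1627
  C: x = 0.2133, y = 0.0767
  D: x = 0.2126, y = 0.0603

y_C = 0.0767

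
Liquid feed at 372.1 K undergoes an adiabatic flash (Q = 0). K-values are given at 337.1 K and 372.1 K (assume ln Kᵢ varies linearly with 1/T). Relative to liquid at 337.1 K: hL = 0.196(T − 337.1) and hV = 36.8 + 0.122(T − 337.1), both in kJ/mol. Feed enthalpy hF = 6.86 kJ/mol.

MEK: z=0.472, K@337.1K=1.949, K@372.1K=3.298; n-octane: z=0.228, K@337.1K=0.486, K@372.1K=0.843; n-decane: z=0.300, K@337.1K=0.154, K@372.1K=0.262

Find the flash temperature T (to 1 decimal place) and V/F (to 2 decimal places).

Adiabatic flash: solve Rachford–Rice at each trial T, then check hF = ψ·hV(T) + (1−ψ)·hL(T).
  T = 337.1 K: K = (1.949, 0.486, 0.154), RR gives ψ = 0.112, H_out = 4.131 kJ/mol
  T = 372.1 K: K = (3.298, 0.843, 0.262), RR gives ψ = 0.620, H_out = 28.053 kJ/mol
  T = 354.6 K: K = (2.568, 0.649, 0.204), RR gives ψ = 0.412, H_out = 18.076 kJ/mol
  T = 345.9 K: K = (2.247, 0.564, 0.178), RR gives ψ = 0.283, H_out = 11.964 kJ/mol
  T = 341.5 K: K = (2.095, 0.524, 0.166), RR gives ψ = 0.205, H_out = 8.328 kJ/mol
  T = 339.3 K: K = (2.021, 0.505, 0.160), RR gives ψ = 0.161, H_out = 6.313 kJ/mol
Linear interpolation between T = 339.3 (H_out = 6.313) and T = 341.5 (H_out = 8.328) on hF = 6.86 gives T ≈ 339.9 K, at which ψ = 0.17.

T = 339.9 K, V/F = 0.17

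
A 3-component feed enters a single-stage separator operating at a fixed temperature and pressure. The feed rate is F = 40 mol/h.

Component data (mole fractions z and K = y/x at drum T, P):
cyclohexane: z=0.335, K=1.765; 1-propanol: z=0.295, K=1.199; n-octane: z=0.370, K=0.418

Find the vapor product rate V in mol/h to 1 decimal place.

V = 12.4 mol/h

Material balance + equilibrium reduce to Σ zᵢ(Kᵢ−1)/(1+ψ(Kᵢ−1)) = 0.
g(0) = ΣzᵢKᵢ − 1 = 0.100 and g(1) = 1 − Σzᵢ/Kᵢ = -0.321, so a root lies in (0, 1).
Newton iteration, ψ⁰ = 0.5:
  ψ = 0.500: g = -0.0650, g' = -0.362 → ψ = 0.320
  ψ = 0.320: g = -0.0037, g' = -0.326 → ψ = 0.309
Converged at ψ = 0.309.
Then V = ψ·F = 0.3091·40 = 12.4 mol/h and L = F − V = 27.6 mol/h.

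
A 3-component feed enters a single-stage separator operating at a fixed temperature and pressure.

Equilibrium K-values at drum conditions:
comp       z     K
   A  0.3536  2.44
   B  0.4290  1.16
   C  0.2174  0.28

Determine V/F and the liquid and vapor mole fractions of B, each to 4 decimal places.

Rachford–Rice: g(V/F) = Σ zᵢ(Kᵢ−1)/(1+V/F(Kᵢ−1)) = 0.
g(0) = ΣzᵢKᵢ − 1 = 0.4213 and g(1) = 1 − Σzᵢ/Kᵢ = -0.2912, so a root lies in (0, 1).
Newton iteration, V/F⁰ = 0.5:
  V/F = 0.5000: g = 0.11502, g' = -0.5324 → V/F = 0.7160
  V/F = 0.7160: g = -0.01082, g' = -0.6668 → V/F = 0.6998
  V/F = 0.6998: g = -0.00015, g' = -0.6486 → V/F = 0.6996
Converged at V/F = 0.6996.
Compositions from xᵢ = zᵢ/(1+V/F(Kᵢ−1)), yᵢ = Kᵢxᵢ:
  A: x = 0.1761, y = 0.4298
  B: x = 0.3858, y = 0.4475
  C: x = 0.4380, y = 0.1226

V/F = 0.6996, x_B = 0.3858, y_B = 0.4475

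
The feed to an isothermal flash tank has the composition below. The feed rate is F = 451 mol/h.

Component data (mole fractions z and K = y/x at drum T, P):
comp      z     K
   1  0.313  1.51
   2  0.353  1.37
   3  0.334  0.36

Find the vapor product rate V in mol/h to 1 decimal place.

Let β = V/F and solve Σ zᵢ(Kᵢ−1)/(1+β(Kᵢ−1)) = 0.
Check two-phase: ΣzᵢKᵢ = 1.076 > 1 and Σzᵢ/Kᵢ = 1.393 > 1, so g(0) = 0.076 > 0 and g(1) = -0.393 < 0.
Iterate (Newton) starting at β = 0.5:
  β = 0.500: g = -0.0769, g' = -0.382 → β = 0.299
  β = 0.299: g = -0.0081, g' = -0.310 → β = 0.272
Converged at β = 0.272.
Then V = β·F = 0.2721·451 = 122.7 mol/h and L = F − V = 328.3 mol/h.

V = 122.7 mol/h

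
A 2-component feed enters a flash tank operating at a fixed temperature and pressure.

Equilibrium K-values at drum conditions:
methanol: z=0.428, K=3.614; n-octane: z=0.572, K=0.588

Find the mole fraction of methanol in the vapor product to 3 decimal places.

y_methanol = 0.492

Material balance + equilibrium reduce to Σ zᵢ(Kᵢ−1)/(1+ψ(Kᵢ−1)) = 0.
Check two-phase: ΣzᵢKᵢ = 1.883 > 1 and Σzᵢ/Kᵢ = 1.091 > 1, so g(0) = 0.883 > 0 and g(1) = -0.091 < 0.
Newton iteration, ψ⁰ = 0.68:
  ψ = 0.680: g = 0.0754, g' = -0.566 → ψ = 0.813
  ψ = 0.813: g = 0.0036, g' = -0.519 → ψ = 0.820
Converged at ψ = 0.820.
Compositions from xᵢ = zᵢ/(1+ψ(Kᵢ−1)), yᵢ = Kᵢxᵢ:
  methanol: x = 0.136, y = 0.492
  n-octane: x = 0.864, y = 0.508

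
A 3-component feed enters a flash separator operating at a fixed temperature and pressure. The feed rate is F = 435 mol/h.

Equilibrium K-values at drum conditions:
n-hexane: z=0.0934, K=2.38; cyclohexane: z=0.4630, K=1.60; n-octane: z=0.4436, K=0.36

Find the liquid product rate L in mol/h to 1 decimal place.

L = 326.8 mol/h

Let ψ = V/F and solve Σ zᵢ(Kᵢ−1)/(1+ψ(Kᵢ−1)) = 0.
g(0) = ΣzᵢKᵢ − 1 = 0.1228 and g(1) = 1 − Σzᵢ/Kᵢ = -0.5608, so a root lies in (0, 1).
Newton iteration, ψ⁰ = 0.36:
  ψ = 0.3600: g = -0.05433, g' = -0.4989 → ψ = 0.2511
  ψ = 0.2511: g = -0.00111, g' = -0.4819 → ψ = 0.2488
Converged at ψ = 0.2488.
Then V = ψ·F = 0.2488·435 = 108.2 mol/h and L = F − V = 326.8 mol/h.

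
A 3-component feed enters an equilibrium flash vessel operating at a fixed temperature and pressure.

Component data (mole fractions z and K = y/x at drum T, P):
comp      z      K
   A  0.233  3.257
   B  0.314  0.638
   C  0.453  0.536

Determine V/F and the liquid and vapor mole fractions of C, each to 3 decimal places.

Rachford–Rice: g(V/F) = Σ zᵢ(Kᵢ−1)/(1+V/F(Kᵢ−1)) = 0.
g(0) = ΣzᵢKᵢ − 1 = 0.202 and g(1) = 1 − Σzᵢ/Kᵢ = -0.409, so a root lies in (0, 1).
Newton iteration, V/F⁰ = 0.5:
  V/F = 0.500: g = -0.1654, g' = -0.489 → V/F = 0.162
  V/F = 0.162: g = 0.0374, g' = -0.798 → V/F = 0.208
  V/F = 0.208: g = 0.0020, g' = -0.717 → V/F = 0.211
Converged at V/F = 0.211.
Compositions from xᵢ = zᵢ/(1+V/F(Kᵢ−1)), yᵢ = Kᵢxᵢ:
  A: x = 0.158, y = 0.514
  B: x = 0.340, y = 0.217
  C: x = 0.502, y = 0.269

V/F = 0.211, x_C = 0.502, y_C = 0.269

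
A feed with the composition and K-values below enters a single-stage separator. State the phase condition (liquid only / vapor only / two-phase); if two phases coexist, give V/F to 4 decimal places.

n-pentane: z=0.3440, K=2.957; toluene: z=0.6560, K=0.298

ΣzᵢKᵢ = 1.2127; Σzᵢ/Kᵢ = 2.3177.
Both exceed 1, so a two-phase solution exists.
Let ψ = V/F and solve Σ zᵢ(Kᵢ−1)/(1+ψ(Kᵢ−1)) = 0.
Iterate (Newton) starting at ψ = 0.5:
  ψ = 0.5000: g = -0.36931, g' = -1.1041 → ψ = 0.1655
  ψ = 0.1655: g = -0.01254, g' = -1.1655 → ψ = 0.1547
  ψ = 0.1547: g = 0.00009, g' = -1.1831 → ψ = 0.1548
Converged at ψ = 0.1548.

two-phase, V/F = 0.1548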